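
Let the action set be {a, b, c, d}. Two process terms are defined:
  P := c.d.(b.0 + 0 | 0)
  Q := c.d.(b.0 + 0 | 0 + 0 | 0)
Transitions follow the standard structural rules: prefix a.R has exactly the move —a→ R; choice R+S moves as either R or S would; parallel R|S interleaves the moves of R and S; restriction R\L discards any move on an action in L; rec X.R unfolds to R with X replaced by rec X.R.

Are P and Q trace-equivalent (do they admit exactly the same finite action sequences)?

P's transition system — 4 states:
  u0 = c.d.(b.0 + 0 | 0) → --c--▸ u1
  u1 = d.(b.0 + 0 | 0) → --d--▸ u2
  u2 = b.0 + 0 | 0 → --b--▸ u3
  u3 = 0 → ·
Q's transition system — 4 states:
  v0 = c.d.(b.0 + 0 | 0 + 0 | 0) → --c--▸ v1
  v1 = d.(b.0 + 0 | 0 + 0 | 0) → --d--▸ v2
  v2 = b.0 + 0 | 0 + 0 | 0 → --b--▸ v3
  v3 = 0 → ·
Coarsest stable partition (strong bisimilarity classes):
  B0 = {u0, v0}
  B1 = {u1, v1}
  B2 = {u2, v2}
  B3 = {u3, v3}
u0 ∈ B0, v0 ∈ B0 → same block
Bisimilar ⇒ trace-equivalent.

trace-equivalent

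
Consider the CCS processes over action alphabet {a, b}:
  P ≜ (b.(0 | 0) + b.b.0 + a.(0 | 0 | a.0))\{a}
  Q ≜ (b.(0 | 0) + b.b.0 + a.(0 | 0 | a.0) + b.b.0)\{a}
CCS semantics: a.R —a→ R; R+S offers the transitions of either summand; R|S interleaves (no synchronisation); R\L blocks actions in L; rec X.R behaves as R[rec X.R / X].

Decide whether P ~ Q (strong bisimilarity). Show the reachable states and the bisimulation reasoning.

YES

P's transition system — 4 states:
  m0 = (b.(0 | 0) + b.b.0 + a.(0 | 0 | a.0))\{a} :: —b→ m1, —b→ m2
  m1 = (0 | 0)\{a} :: deadlocked
  m2 = (b.0)\{a} :: —b→ m3
  m3 = 0\{a} :: deadlocked
Q's transition system — 4 states:
  n0 = (b.(0 | 0) + b.b.0 + a.(0 | 0 | a.0) + b.b.0)\{a} :: —b→ n1, —b→ n2
  n1 = (0 | 0)\{a} :: deadlocked
  n2 = (b.0)\{a} :: —b→ n3
  n3 = 0\{a} :: deadlocked
Coarsest stable partition (strong bisimilarity classes):
  B0 = {m0, n0}
  B1 = {m2, n2}
  B2 = {m1, m3, n1, n3}
m0 ∈ B0, n0 ∈ B0 → same block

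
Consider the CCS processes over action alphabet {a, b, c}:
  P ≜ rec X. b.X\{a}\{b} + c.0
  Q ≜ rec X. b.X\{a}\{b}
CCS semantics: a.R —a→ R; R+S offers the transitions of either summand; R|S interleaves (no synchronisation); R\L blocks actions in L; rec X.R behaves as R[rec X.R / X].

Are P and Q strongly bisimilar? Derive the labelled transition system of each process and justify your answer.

NO

P's transition system — 4 states:
  m0 = rec X. b.X\{a}\{b} + c.0 has moves =b=> m1, =c=> m2
  m1 = (rec X. b.X\{a}\{b} + c.0)\{a}\{b} has moves =c=> m3
  m2 = 0 has moves stopped
  m3 = 0\{a}\{b} has moves stopped
Q's transition system — 2 states:
  n0 = rec X. b.X\{a}\{b} has moves =b=> n1
  n1 = (rec X. b.X\{a}\{b})\{a}\{b} has moves stopped
Coarsest stable partition (strong bisimilarity classes):
  B0 = {m0}
  B1 = {m1}
  B2 = {m2, m3, n1}
  B3 = {n0}
m0 ∈ B0, n0 ∈ B3 → different blocks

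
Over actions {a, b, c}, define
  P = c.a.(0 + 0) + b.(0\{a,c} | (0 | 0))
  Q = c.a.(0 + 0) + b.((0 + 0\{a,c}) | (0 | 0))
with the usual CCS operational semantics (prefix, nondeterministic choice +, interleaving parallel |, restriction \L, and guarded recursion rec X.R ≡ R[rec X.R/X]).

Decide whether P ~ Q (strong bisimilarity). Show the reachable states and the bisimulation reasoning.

LTS(P): 4 reachable states
  m0 = c.a.(0 + 0) + b.(0\{a,c} | (0 | 0)) ⊢ =b=> m1, =c=> m2
  m1 = 0\{a,c} | (0 | 0) ⊢ ∅
  m2 = a.(0 + 0) ⊢ =a=> m3
  m3 = 0 + 0 ⊢ ∅
LTS(Q): 4 reachable states
  n0 = c.a.(0 + 0) + b.((0 + 0\{a,c}) | (0 | 0)) ⊢ =b=> n1, =c=> n2
  n1 = (0 + 0\{a,c}) | (0 | 0) ⊢ ∅
  n2 = a.(0 + 0) ⊢ =a=> n3
  n3 = 0 + 0 ⊢ ∅
Partition-refinement fixed point:
  B0 = {m0, n0}
  B1 = {m2, n2}
  B2 = {m1, m3, n1, n3}
m0 ∈ B0, n0 ∈ B0 → same block

bisimilar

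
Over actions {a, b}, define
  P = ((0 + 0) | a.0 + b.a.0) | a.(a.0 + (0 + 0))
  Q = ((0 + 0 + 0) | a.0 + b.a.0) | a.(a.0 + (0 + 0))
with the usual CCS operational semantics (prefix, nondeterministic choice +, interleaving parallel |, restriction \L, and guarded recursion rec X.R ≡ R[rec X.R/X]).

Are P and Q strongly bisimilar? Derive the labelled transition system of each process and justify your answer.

bisimilar

Reachable graph of P (12 states):
  p0 = ((0 + 0) | a.0 + b.a.0) | a.(a.0 + (0 + 0)) :: =a=> p1, =a=> p2, =b=> p3
  p1 = ((0 + 0) | a.0 + b.a.0) | (a.0 + (0 + 0)) :: =a=> p4, =a=> p5, =b=> p6
  p2 = (0 + 0) | 0 | a.(a.0 + (0 + 0)) :: =a=> p5
  p3 = a.0 | a.(a.0 + (0 + 0)) :: =a=> p6, =a=> p7
  p4 = ((0 + 0) | a.0 + b.a.0) | 0 :: =a=> p8, =b=> p9
  p5 = (0 + 0) | 0 | (a.0 + (0 + 0)) :: =a=> p8
  p6 = a.0 | (a.0 + (0 + 0)) :: =a=> p10, =a=> p9
  p7 = 0 | a.(a.0 + (0 + 0)) :: =a=> p10
  p8 = (0 + 0) | 0 | 0 :: ∅
  p9 = a.0 | 0 :: =a=> p11
  p10 = 0 | (a.0 + (0 + 0)) :: =a=> p11
  p11 = 0 | 0 :: ∅
Reachable graph of Q (12 states):
  q0 = ((0 + 0 + 0) | a.0 + b.a.0) | a.(a.0 + (0 + 0)) :: =a=> q1, =a=> q2, =b=> q3
  q1 = ((0 + 0 + 0) | a.0 + b.a.0) | (a.0 + (0 + 0)) :: =a=> q4, =a=> q5, =b=> q6
  q2 = (0 + 0 + 0) | 0 | a.(a.0 + (0 + 0)) :: =a=> q5
  q3 = a.0 | a.(a.0 + (0 + 0)) :: =a=> q6, =a=> q7
  q4 = ((0 + 0 + 0) | a.0 + b.a.0) | 0 :: =a=> q8, =b=> q9
  q5 = (0 + 0 + 0) | 0 | (a.0 + (0 + 0)) :: =a=> q8
  q6 = a.0 | (a.0 + (0 + 0)) :: =a=> q10, =a=> q9
  q7 = 0 | a.(a.0 + (0 + 0)) :: =a=> q10
  q8 = (0 + 0 + 0) | 0 | 0 :: ∅
  q9 = a.0 | 0 :: =a=> q11
  q10 = 0 | (a.0 + (0 + 0)) :: =a=> q11
  q11 = 0 | 0 :: ∅
Coarsest stable partition (strong bisimilarity classes):
  B0 = {p0, q0}
  B1 = {p1, q1}
  B2 = {p4, q4}
  B3 = {p11, p8, q11, q8}
  B4 = {p10, p5, p9, q10, q5, q9}
  B5 = {p2, p6, p7, q2, q6, q7}
  B6 = {p3, q3}
p0 ∈ B0, q0 ∈ B0 → same block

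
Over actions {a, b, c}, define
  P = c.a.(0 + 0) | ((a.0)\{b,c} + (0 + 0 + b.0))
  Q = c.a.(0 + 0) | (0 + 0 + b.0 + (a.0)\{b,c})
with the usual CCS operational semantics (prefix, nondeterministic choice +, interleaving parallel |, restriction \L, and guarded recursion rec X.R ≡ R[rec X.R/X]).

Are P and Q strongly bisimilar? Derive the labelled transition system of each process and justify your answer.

bisimilar

P's transition system — 9 states:
  p0 = c.a.(0 + 0) | ((a.0)\{b,c} + (0 + 0 + b.0)) ⊢ ··a··> p1, ··b··> p2, ··c··> p3
  p1 = c.a.(0 + 0) | 0\{b,c} ⊢ ··c··> p4
  p2 = c.a.(0 + 0) | 0 ⊢ ··c··> p5
  p3 = a.(0 + 0) | ((a.0)\{b,c} + (0 + 0 + b.0)) ⊢ ··a··> p4, ··a··> p6, ··b··> p5
  p4 = a.(0 + 0) | 0\{b,c} ⊢ ··a··> p7
  p5 = a.(0 + 0) | 0 ⊢ ··a··> p8
  p6 = (0 + 0) | ((a.0)\{b,c} + (0 + 0 + b.0)) ⊢ ··a··> p7, ··b··> p8
  p7 = (0 + 0) | 0\{b,c} ⊢ deadlocked
  p8 = (0 + 0) | 0 ⊢ deadlocked
Q's transition system — 9 states:
  q0 = c.a.(0 + 0) | (0 + 0 + b.0 + (a.0)\{b,c}) ⊢ ··a··> q1, ··b··> q2, ··c··> q3
  q1 = c.a.(0 + 0) | 0\{b,c} ⊢ ··c··> q4
  q2 = c.a.(0 + 0) | 0 ⊢ ··c··> q5
  q3 = a.(0 + 0) | (0 + 0 + b.0 + (a.0)\{b,c}) ⊢ ··a··> q4, ··a··> q6, ··b··> q5
  q4 = a.(0 + 0) | 0\{b,c} ⊢ ··a··> q7
  q5 = a.(0 + 0) | 0 ⊢ ··a··> q8
  q6 = (0 + 0) | (0 + 0 + b.0 + (a.0)\{b,c}) ⊢ ··a··> q7, ··b··> q8
  q7 = (0 + 0) | 0\{b,c} ⊢ deadlocked
  q8 = (0 + 0) | 0 ⊢ deadlocked
Coarsest stable partition (strong bisimilarity classes):
  B0 = {p0, q0}
  B1 = {p1, p2, q1, q2}
  B2 = {p4, p5, q4, q5}
  B3 = {p7, p8, q7, q8}
  B4 = {p3, q3}
  B5 = {p6, q6}
p0 ∈ B0, q0 ∈ B0 → same block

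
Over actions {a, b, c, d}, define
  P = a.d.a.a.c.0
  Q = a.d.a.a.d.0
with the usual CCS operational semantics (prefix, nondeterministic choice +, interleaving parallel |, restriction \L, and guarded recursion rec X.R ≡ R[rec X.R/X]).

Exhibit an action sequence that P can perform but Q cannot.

LTS(P): 6 reachable states
  u0 = a.d.a.a.c.0 | =a=> u1
  u1 = d.a.a.c.0 | =d=> u2
  u2 = a.a.c.0 | =a=> u3
  u3 = a.c.0 | =a=> u4
  u4 = c.0 | =c=> u5
  u5 = 0 | (no moves)
LTS(Q): 6 reachable states
  v0 = a.d.a.a.d.0 | =a=> v1
  v1 = d.a.a.d.0 | =d=> v2
  v2 = a.a.d.0 | =a=> v3
  v3 = a.d.0 | =a=> v4
  v4 = d.0 | =d=> v5
  v5 = 0 | (no moves)
Run σ = ⟨adaac⟩ on P: start {u0}
  step 1 (a): {u1}
  step 2 (d): {u2}
  step 3 (a): {u3}
  step 4 (a): {u4}
  step 5 (c): {u5}
  — P admits the full trace.
Run σ = ⟨adaac⟩ on Q: start {v0}
  step 1 (a): {v1}
  step 2 (d): {v2}
  step 3 (a): {v3}
  step 4 (a): {v4}
  step 5 (c): ∅ (Q stuck)

adaac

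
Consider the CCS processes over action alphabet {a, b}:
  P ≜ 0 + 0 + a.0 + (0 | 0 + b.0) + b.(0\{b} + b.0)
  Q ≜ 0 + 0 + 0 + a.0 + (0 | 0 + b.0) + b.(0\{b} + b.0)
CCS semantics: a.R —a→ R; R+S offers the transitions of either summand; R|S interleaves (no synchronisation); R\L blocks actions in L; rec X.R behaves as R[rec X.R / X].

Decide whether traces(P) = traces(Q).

trace-equivalent

LTS(P): 3 reachable states
  m0 = 0 + 0 + a.0 + (0 | 0 + b.0) + b.(0\{b} + b.0) | ··a··> m1, ··b··> m1, ··b··> m2
  m1 = 0 | ∅
  m2 = 0\{b} + b.0 | ··b··> m1
LTS(Q): 3 reachable states
  n0 = 0 + 0 + 0 + a.0 + (0 | 0 + b.0) + b.(0\{b} + b.0) | ··a··> n1, ··b··> n1, ··b··> n2
  n1 = 0 | ∅
  n2 = 0\{b} + b.0 | ··b··> n1
Coarsest stable partition (strong bisimilarity classes):
  B0 = {m0, n0}
  B1 = {m1, n1}
  B2 = {m2, n2}
m0 ∈ B0, n0 ∈ B0 → same block
Bisimilar ⇒ trace-equivalent.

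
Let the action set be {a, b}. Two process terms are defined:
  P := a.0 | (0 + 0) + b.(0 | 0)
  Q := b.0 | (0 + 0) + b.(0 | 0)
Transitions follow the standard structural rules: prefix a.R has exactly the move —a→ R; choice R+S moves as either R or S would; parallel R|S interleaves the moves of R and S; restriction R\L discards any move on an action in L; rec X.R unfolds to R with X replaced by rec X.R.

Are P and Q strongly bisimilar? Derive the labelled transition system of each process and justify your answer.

P's transition system — 3 states:
  u0 = a.0 | (0 + 0) + b.(0 | 0) :: -a-> u1, -b-> u2
  u1 = 0 | (0 + 0) :: deadlocked
  u2 = 0 | 0 :: deadlocked
Q's transition system — 3 states:
  v0 = b.0 | (0 + 0) + b.(0 | 0) :: -b-> v1, -b-> v2
  v1 = 0 | (0 + 0) :: deadlocked
  v2 = 0 | 0 :: deadlocked
Coarsest stable partition (strong bisimilarity classes):
  B0 = {u0}
  B1 = {u1, u2, v1, v2}
  B2 = {v0}
u0 ∈ B0, v0 ∈ B2 → different blocks

NO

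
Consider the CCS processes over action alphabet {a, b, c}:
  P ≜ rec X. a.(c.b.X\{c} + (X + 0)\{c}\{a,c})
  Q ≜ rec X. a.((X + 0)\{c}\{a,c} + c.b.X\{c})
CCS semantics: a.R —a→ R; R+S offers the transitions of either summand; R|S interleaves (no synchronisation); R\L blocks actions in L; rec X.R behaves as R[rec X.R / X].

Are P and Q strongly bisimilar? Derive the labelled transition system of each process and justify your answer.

P ~ Q

LTS(P): 5 reachable states
  s0 = rec X. a.(c.b.X\{c} + (X + 0)\{c}\{a,c}) :: --a--▸ s1
  s1 = c.b.(rec X. a.(c.b.X\{c} + (X + 0)\{c}\{a,c}))\{c} + ((rec X. a.(c.b.X\{c} + (X + 0)\{c}\{a,c})) + 0)\{c}\{a,c} :: --c--▸ s2
  s2 = b.(rec X. a.(c.b.X\{c} + (X + 0)\{c}\{a,c}))\{c} :: --b--▸ s3
  s3 = (rec X. a.(c.b.X\{c} + (X + 0)\{c}\{a,c}))\{c} :: --a--▸ s4
  s4 = (c.b.(rec X. a.(c.b.X\{c} + (X + 0)\{c}\{a,c}))\{c} + ((rec X. a.(c.b.X\{c} + (X + 0)\{c}\{a,c})) + 0)\{c}\{a,c})\{c} :: stopped
LTS(Q): 5 reachable states
  t0 = rec X. a.((X + 0)\{c}\{a,c} + c.b.X\{c}) :: --a--▸ t1
  t1 = ((rec X. a.((X + 0)\{c}\{a,c} + c.b.X\{c})) + 0)\{c}\{a,c} + c.b.(rec X. a.((X + 0)\{c}\{a,c} + c.b.X\{c}))\{c} :: --c--▸ t2
  t2 = b.(rec X. a.((X + 0)\{c}\{a,c} + c.b.X\{c}))\{c} :: --b--▸ t3
  t3 = (rec X. a.((X + 0)\{c}\{a,c} + c.b.X\{c}))\{c} :: --a--▸ t4
  t4 = (((rec X. a.((X + 0)\{c}\{a,c} + c.b.X\{c})) + 0)\{c}\{a,c} + c.b.(rec X. a.((X + 0)\{c}\{a,c} + c.b.X\{c}))\{c})\{c} :: stopped
Coarsest stable partition (strong bisimilarity classes):
  B0 = {s0, t0}
  B1 = {s1, t1}
  B2 = {s2, t2}
  B3 = {s3, t3}
  B4 = {s4, t4}
s0 ∈ B0, t0 ∈ B0 → same block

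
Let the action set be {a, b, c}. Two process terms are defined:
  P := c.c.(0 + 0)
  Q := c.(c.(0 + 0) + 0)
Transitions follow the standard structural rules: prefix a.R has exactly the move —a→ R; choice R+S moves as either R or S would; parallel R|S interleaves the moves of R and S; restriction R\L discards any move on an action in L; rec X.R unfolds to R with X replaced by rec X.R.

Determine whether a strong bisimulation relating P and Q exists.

YES

P's transition system — 3 states:
  s0 = c.c.(0 + 0) :: —c→ s1
  s1 = c.(0 + 0) :: —c→ s2
  s2 = 0 + 0 :: ∅
Q's transition system — 3 states:
  t0 = c.(c.(0 + 0) + 0) :: —c→ t1
  t1 = c.(0 + 0) + 0 :: —c→ t2
  t2 = 0 + 0 :: ∅
Partition-refinement fixed point:
  B0 = {s0, t0}
  B1 = {s1, t1}
  B2 = {s2, t2}
s0 ∈ B0, t0 ∈ B0 → same block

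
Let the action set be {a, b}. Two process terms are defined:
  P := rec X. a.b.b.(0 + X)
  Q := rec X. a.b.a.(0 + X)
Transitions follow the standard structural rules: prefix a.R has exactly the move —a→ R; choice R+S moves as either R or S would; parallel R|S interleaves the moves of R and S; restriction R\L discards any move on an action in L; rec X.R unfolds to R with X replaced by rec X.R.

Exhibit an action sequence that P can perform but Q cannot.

abb

LTS(P): 4 reachable states
  s0 = rec X. a.b.b.(0 + X) :: -a-> s1
  s1 = b.b.(0 + (rec X. a.b.b.(0 + X))) :: -b-> s2
  s2 = b.(0 + (rec X. a.b.b.(0 + X))) :: -b-> s3
  s3 = 0 + (rec X. a.b.b.(0 + X)) :: -a-> s1
LTS(Q): 4 reachable states
  t0 = rec X. a.b.a.(0 + X) :: -a-> t1
  t1 = b.a.(0 + (rec X. a.b.a.(0 + X))) :: -b-> t2
  t2 = a.(0 + (rec X. a.b.a.(0 + X))) :: -a-> t3
  t3 = 0 + (rec X. a.b.a.(0 + X)) :: -a-> t1
Executing abb from P (initial set {s0}):
  [1] a ⇒ {s1}
  [2] b ⇒ {s2}
  [3] b ⇒ {s3}
  ✓ P
Executing abb from Q (initial set {t0}):
  [1] a ⇒ {t1}
  [2] b ⇒ {t2}
  [3] b ⇒ ∅ (Q stuck)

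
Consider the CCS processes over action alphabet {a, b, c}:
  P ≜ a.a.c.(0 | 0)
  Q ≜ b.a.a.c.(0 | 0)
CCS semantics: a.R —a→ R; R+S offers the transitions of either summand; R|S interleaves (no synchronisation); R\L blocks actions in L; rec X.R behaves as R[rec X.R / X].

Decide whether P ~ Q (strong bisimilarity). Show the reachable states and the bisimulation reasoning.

NO

Reachable graph of P (4 states):
  s0 = a.a.c.(0 | 0) ⊢ -a-> s1
  s1 = a.c.(0 | 0) ⊢ -a-> s2
  s2 = c.(0 | 0) ⊢ -c-> s3
  s3 = 0 | 0 ⊢ deadlocked
Reachable graph of Q (5 states):
  t0 = b.a.a.c.(0 | 0) ⊢ -b-> t1
  t1 = a.a.c.(0 | 0) ⊢ -a-> t2
  t2 = a.c.(0 | 0) ⊢ -a-> t3
  t3 = c.(0 | 0) ⊢ -c-> t4
  t4 = 0 | 0 ⊢ deadlocked
Bisimilarity quotient blocks:
  B0 = {s0, t1}
  B1 = {s1, t2}
  B2 = {s2, t3}
  B3 = {s3, t4}
  B4 = {t0}
s0 ∈ B0, t0 ∈ B4 → different blocks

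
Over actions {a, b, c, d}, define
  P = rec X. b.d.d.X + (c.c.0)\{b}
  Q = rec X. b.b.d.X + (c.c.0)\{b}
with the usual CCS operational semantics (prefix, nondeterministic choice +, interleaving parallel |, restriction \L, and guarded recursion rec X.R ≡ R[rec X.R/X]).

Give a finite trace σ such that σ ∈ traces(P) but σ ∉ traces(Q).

LTS(P): 5 reachable states
  u0 = rec X. b.d.d.X + (c.c.0)\{b} has moves —b→ u1, —c→ u2
  u1 = d.d.(rec X. b.d.d.X + (c.c.0)\{b}) has moves —d→ u3
  u2 = (c.0)\{b} has moves —c→ u4
  u3 = d.(rec X. b.d.d.X + (c.c.0)\{b}) has moves —d→ u0
  u4 = 0\{b} has moves deadlocked
LTS(Q): 5 reachable states
  v0 = rec X. b.b.d.X + (c.c.0)\{b} has moves —b→ v1, —c→ v2
  v1 = b.d.(rec X. b.b.d.X + (c.c.0)\{b}) has moves —b→ v3
  v2 = (c.0)\{b} has moves —c→ v4
  v3 = d.(rec X. b.b.d.X + (c.c.0)\{b}) has moves —d→ v0
  v4 = 0\{b} has moves deadlocked
Trace ⟨bd⟩ through P, begin at {u0}:
  step 1 (b): {u1}
  step 2 (d): {u3}
  P completes σ.
Trace ⟨bd⟩ through Q, begin at {v0}:
  step 1 (b): {v1}
  step 2 (d): no successor for Q

bd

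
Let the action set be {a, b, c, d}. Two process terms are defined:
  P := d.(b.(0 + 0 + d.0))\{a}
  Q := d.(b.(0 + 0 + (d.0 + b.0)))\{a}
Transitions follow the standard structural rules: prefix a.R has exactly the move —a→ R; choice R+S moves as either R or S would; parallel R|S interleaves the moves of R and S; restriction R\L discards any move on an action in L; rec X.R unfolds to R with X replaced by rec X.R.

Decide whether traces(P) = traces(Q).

LTS(P): 4 reachable states
  p0 = d.(b.(0 + 0 + d.0))\{a} :: =d=> p1
  p1 = (b.(0 + 0 + d.0))\{a} :: =b=> p2
  p2 = (0 + 0 + d.0)\{a} :: =d=> p3
  p3 = 0\{a} :: stopped
LTS(Q): 4 reachable states
  q0 = d.(b.(0 + 0 + (d.0 + b.0)))\{a} :: =d=> q1
  q1 = (b.(0 + 0 + (d.0 + b.0)))\{a} :: =b=> q2
  q2 = (0 + 0 + (d.0 + b.0))\{a} :: =b=> q3, =d=> q3
  q3 = 0\{a} :: stopped
Run σ = ⟨dbb⟩ on Q: start {q0}
  step 1 (d): {q1}
  step 2 (b): {q2}
  step 3 (b): {q3}
  ✓ Q
Run σ = ⟨dbb⟩ on P: start {p0}
  step 1 (d): {p1}
  step 2 (b): {p2}
  step 3 (b): ∅ (P stuck)

NO — witness ⟨dbb⟩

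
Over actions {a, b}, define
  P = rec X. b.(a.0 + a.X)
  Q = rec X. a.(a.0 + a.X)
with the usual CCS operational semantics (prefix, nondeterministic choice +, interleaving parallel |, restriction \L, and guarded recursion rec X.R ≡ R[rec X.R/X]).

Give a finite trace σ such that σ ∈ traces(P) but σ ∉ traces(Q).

LTS(P): 3 reachable states
  m0 = rec X. b.(a.0 + a.X) :: =b=> m1
  m1 = a.0 + a.(rec X. b.(a.0 + a.X)) :: =a=> m0, =a=> m2
  m2 = 0 :: deadlocked
LTS(Q): 3 reachable states
  n0 = rec X. a.(a.0 + a.X) :: =a=> n1
  n1 = a.0 + a.(rec X. a.(a.0 + a.X)) :: =a=> n0, =a=> n2
  n2 = 0 :: deadlocked
Trace ⟨b⟩ through P, begin at {m0}:
  [1] b ⇒ {m1}
  P completes σ.
Trace ⟨b⟩ through Q, begin at {n0}:
  [1] b ⇒ ∅  — Q cannot continue

b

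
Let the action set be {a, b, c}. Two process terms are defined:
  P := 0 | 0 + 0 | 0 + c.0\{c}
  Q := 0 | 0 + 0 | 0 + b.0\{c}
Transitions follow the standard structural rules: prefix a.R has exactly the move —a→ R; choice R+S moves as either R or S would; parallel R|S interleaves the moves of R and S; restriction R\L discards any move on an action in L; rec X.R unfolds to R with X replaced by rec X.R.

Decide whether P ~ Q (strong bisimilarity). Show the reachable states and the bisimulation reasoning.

P's transition system — 2 states:
  p0 = 0 | 0 + 0 | 0 + c.0\{c} | -c-> p1
  p1 = 0\{c} | stopped
Q's transition system — 2 states:
  q0 = 0 | 0 + 0 | 0 + b.0\{c} | -b-> q1
  q1 = 0\{c} | stopped
Coarsest stable partition (strong bisimilarity classes):
  B0 = {p0}
  B1 = {p1, q1}
  B2 = {q0}
p0 ∈ B0, q0 ∈ B2 → different blocks

NO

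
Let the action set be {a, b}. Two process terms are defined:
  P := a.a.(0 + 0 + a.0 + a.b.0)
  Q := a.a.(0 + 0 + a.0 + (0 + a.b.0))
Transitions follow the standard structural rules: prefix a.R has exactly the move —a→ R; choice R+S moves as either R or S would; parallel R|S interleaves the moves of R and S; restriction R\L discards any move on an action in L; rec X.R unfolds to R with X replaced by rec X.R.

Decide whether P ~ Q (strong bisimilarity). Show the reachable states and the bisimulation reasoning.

P ~ Q

Reachable graph of P (5 states):
  s0 = a.a.(0 + 0 + a.0 + a.b.0) :: -a-> s1
  s1 = a.(0 + 0 + a.0 + a.b.0) :: -a-> s2
  s2 = 0 + 0 + a.0 + a.b.0 :: -a-> s3, -a-> s4
  s3 = 0 :: (no moves)
  s4 = b.0 :: -b-> s3
Reachable graph of Q (5 states):
  t0 = a.a.(0 + 0 + a.0 + (0 + a.b.0)) :: -a-> t1
  t1 = a.(0 + 0 + a.0 + (0 + a.b.0)) :: -a-> t2
  t2 = 0 + 0 + a.0 + (0 + a.b.0) :: -a-> t3, -a-> t4
  t3 = 0 :: (no moves)
  t4 = b.0 :: -b-> t3
Bisimilarity quotient blocks:
  B0 = {s0, t0}
  B1 = {s1, t1}
  B2 = {s2, t2}
  B3 = {s3, t3}
  B4 = {s4, t4}
s0 ∈ B0, t0 ∈ B0 → same block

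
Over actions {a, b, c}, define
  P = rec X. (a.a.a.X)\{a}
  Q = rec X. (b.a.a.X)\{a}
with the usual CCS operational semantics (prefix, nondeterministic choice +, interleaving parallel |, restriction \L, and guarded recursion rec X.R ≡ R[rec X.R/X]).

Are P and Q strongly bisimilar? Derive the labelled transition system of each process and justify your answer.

P's transition system — 1 states:
  s0 = rec X. (a.a.a.X)\{a} ⊢ ∅
Q's transition system — 2 states:
  t0 = rec X. (b.a.a.X)\{a} ⊢ -b-> t1
  t1 = (a.a.(rec X. (b.a.a.X)\{a}))\{a} ⊢ ∅
Partition-refinement fixed point:
  B0 = {s0, t1}
  B1 = {t0}
s0 ∈ B0, t0 ∈ B1 → different blocks

P ≁ Q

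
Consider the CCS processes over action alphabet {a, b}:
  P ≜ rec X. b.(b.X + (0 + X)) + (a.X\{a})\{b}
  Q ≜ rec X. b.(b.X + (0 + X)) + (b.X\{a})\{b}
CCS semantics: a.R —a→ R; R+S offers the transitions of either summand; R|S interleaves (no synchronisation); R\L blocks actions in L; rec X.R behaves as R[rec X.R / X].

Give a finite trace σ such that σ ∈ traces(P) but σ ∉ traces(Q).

a

P's transition system — 3 states:
  u0 = rec X. b.(b.X + (0 + X)) + (a.X\{a})\{b} :: ··a··> u1, ··b··> u2
  u1 = (rec X. b.(b.X + (0 + X)) + (a.X\{a})\{b})\{a}\{b} :: ·
  u2 = b.(rec X. b.(b.X + (0 + X)) + (a.X\{a})\{b}) + (0 + (rec X. b.(b.X + (0 + X)) + (a.X\{a})\{b})) :: ··a··> u1, ··b··> u0, ··b··> u2
Q's transition system — 2 states:
  v0 = rec X. b.(b.X + (0 + X)) + (b.X\{a})\{b} :: ··b··> v1
  v1 = b.(rec X. b.(b.X + (0 + X)) + (b.X\{a})\{b}) + (0 + (rec X. b.(b.X + (0 + X)) + (b.X\{a})\{b})) :: ··b··> v0, ··b··> v1
Run σ = ⟨a⟩ on P: start {u0}
  [1] a ⇒ {u1}
  ✓ P
Run σ = ⟨a⟩ on Q: start {v0}
  [1] a ⇒ ∅  — Q cannot continue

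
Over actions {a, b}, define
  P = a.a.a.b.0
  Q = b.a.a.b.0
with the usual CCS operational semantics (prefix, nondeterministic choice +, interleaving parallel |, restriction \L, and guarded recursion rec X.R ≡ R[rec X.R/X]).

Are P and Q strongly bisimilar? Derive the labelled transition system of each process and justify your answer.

Reachable graph of P (5 states):
  p0 = a.a.a.b.0 | ··a··> p1
  p1 = a.a.b.0 | ··a··> p2
  p2 = a.b.0 | ··a··> p3
  p3 = b.0 | ··b··> p4
  p4 = 0 | (no moves)
Reachable graph of Q (5 states):
  q0 = b.a.a.b.0 | ··b··> q1
  q1 = a.a.b.0 | ··a··> q2
  q2 = a.b.0 | ··a··> q3
  q3 = b.0 | ··b··> q4
  q4 = 0 | (no moves)
Partition-refinement fixed point:
  B0 = {p0}
  B1 = {p1, q1}
  B2 = {p2, q2}
  B3 = {p3, q3}
  B4 = {p4, q4}
  B5 = {q0}
p0 ∈ B0, q0 ∈ B5 → different blocks

not bisimilar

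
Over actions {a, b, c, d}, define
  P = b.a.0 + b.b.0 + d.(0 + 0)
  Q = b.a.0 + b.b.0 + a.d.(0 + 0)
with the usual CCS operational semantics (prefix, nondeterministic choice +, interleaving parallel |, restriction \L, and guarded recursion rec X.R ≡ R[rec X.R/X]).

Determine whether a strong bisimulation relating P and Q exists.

Reachable graph of P (5 states):
  m0 = b.a.0 + b.b.0 + d.(0 + 0) → ··b··> m1, ··b··> m2, ··d··> m3
  m1 = a.0 → ··a··> m4
  m2 = b.0 → ··b··> m4
  m3 = 0 + 0 → deadlocked
  m4 = 0 → deadlocked
Reachable graph of Q (6 states):
  n0 = b.a.0 + b.b.0 + a.d.(0 + 0) → ··a··> n1, ··b··> n2, ··b··> n3
  n1 = d.(0 + 0) → ··d··> n4
  n2 = a.0 → ··a··> n5
  n3 = b.0 → ··b··> n5
  n4 = 0 + 0 → deadlocked
  n5 = 0 → deadlocked
Bisimilarity quotient blocks:
  B0 = {m0}
  B1 = {m3, m4, n4, n5}
  B2 = {m1, n2}
  B3 = {m2, n3}
  B4 = {n0}
  B5 = {n1}
m0 ∈ B0, n0 ∈ B4 → different blocks

P ≁ Q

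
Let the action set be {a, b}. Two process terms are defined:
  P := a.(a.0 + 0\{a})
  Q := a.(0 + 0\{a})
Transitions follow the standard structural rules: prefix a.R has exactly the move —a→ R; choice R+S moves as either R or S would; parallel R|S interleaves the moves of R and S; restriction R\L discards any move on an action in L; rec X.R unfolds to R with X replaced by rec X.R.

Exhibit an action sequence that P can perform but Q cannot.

P's transition system — 3 states:
  m0 = a.(a.0 + 0\{a}) has moves =a=> m1
  m1 = a.0 + 0\{a} has moves =a=> m2
  m2 = 0 has moves ∅
Q's transition system — 2 states:
  n0 = a.(0 + 0\{a}) has moves =a=> n1
  n1 = 0 + 0\{a} has moves ∅
Run σ = ⟨aa⟩ on P: start {m0}
  [1] a ⇒ {m1}
  [2] a ⇒ {m2}
  P completes σ.
Run σ = ⟨aa⟩ on Q: start {n0}
  [1] a ⇒ {n1}
  [2] a ⇒ ∅  — Q cannot continue

aa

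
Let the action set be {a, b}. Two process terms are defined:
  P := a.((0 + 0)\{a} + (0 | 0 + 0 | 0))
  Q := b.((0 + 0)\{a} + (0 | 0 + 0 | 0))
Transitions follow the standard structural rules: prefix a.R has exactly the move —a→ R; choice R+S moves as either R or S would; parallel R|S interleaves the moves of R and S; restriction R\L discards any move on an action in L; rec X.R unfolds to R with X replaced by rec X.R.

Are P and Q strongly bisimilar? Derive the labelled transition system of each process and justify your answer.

P ≁ Q

P's transition system — 2 states:
  s0 = a.((0 + 0)\{a} + (0 | 0 + 0 | 0)) ⊢ -a-> s1
  s1 = (0 + 0)\{a} + (0 | 0 + 0 | 0) ⊢ ∅
Q's transition system — 2 states:
  t0 = b.((0 + 0)\{a} + (0 | 0 + 0 | 0)) ⊢ -b-> t1
  t1 = (0 + 0)\{a} + (0 | 0 + 0 | 0) ⊢ ∅
Bisimilarity quotient blocks:
  B0 = {s0}
  B1 = {s1, t1}
  B2 = {t0}
s0 ∈ B0, t0 ∈ B2 → different blocks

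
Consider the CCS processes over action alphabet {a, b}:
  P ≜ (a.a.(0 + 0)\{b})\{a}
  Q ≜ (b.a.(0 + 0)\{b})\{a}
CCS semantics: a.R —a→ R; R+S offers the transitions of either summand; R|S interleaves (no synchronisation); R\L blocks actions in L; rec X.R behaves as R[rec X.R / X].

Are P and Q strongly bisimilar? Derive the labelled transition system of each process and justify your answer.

Reachable graph of P (1 states):
  p0 = (a.a.(0 + 0)\{b})\{a} has moves ∅
Reachable graph of Q (2 states):
  q0 = (b.a.(0 + 0)\{b})\{a} has moves -b-> q1
  q1 = (a.(0 + 0)\{b})\{a} has moves ∅
Coarsest stable partition (strong bisimilarity classes):
  B0 = {p0, q1}
  B1 = {q0}
p0 ∈ B0, q0 ∈ B1 → different blocks

not bisimilar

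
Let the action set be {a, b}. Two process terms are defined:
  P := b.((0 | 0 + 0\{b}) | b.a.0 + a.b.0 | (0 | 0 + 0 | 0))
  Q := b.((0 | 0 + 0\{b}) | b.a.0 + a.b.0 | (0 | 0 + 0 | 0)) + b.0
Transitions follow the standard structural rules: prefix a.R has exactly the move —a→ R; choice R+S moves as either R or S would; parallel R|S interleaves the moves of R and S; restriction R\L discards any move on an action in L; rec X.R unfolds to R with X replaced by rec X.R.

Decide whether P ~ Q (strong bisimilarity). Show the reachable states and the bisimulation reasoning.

NO

Reachable graph of P (6 states):
  s0 = b.((0 | 0 + 0\{b}) | b.a.0 + a.b.0 | (0 | 0 + 0 | 0)) has moves —b→ s1
  s1 = (0 | 0 + 0\{b}) | b.a.0 + a.b.0 | (0 | 0 + 0 | 0) has moves —a→ s2, —b→ s3
  s2 = b.0 | (0 | 0 + 0 | 0) has moves —b→ s4
  s3 = (0 | 0 + 0\{b}) | a.0 has moves —a→ s5
  s4 = 0 | (0 | 0 + 0 | 0) has moves ∅
  s5 = (0 | 0 + 0\{b}) | 0 has moves ∅
Reachable graph of Q (7 states):
  t0 = b.((0 | 0 + 0\{b}) | b.a.0 + a.b.0 | (0 | 0 + 0 | 0)) + b.0 has moves —b→ t1, —b→ t2
  t1 = (0 | 0 + 0\{b}) | b.a.0 + a.b.0 | (0 | 0 + 0 | 0) has moves —a→ t3, —b→ t4
  t2 = 0 has moves ∅
  t3 = b.0 | (0 | 0 + 0 | 0) has moves —b→ t5
  t4 = (0 | 0 + 0\{b}) | a.0 has moves —a→ t6
  t5 = 0 | (0 | 0 + 0 | 0) has moves ∅
  t6 = (0 | 0 + 0\{b}) | 0 has moves ∅
Bisimilarity quotient blocks:
  B0 = {s0}
  B1 = {s1, t1}
  B2 = {s3, t4}
  B3 = {s4, s5, t2, t5, t6}
  B4 = {s2, t3}
  B5 = {t0}
s0 ∈ B0, t0 ∈ B5 → different blocks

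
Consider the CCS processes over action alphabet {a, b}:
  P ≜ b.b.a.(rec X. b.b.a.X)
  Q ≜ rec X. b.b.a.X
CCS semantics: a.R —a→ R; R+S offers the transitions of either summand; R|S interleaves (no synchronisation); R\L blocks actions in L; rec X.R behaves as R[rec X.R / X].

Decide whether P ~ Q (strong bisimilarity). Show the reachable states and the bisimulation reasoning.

P ~ Q

P's transition system — 4 states:
  u0 = b.b.a.(rec X. b.b.a.X) | —b→ u1
  u1 = b.a.(rec X. b.b.a.X) | —b→ u2
  u2 = a.(rec X. b.b.a.X) | —a→ u3
  u3 = rec X. b.b.a.X | —b→ u1
Q's transition system — 3 states:
  v0 = rec X. b.b.a.X | —b→ v1
  v1 = b.a.(rec X. b.b.a.X) | —b→ v2
  v2 = a.(rec X. b.b.a.X) | —a→ v0
Coarsest stable partition (strong bisimilarity classes):
  B0 = {u0, u3, v0}
  B1 = {u1, v1}
  B2 = {u2, v2}
u0 ∈ B0, v0 ∈ B0 → same block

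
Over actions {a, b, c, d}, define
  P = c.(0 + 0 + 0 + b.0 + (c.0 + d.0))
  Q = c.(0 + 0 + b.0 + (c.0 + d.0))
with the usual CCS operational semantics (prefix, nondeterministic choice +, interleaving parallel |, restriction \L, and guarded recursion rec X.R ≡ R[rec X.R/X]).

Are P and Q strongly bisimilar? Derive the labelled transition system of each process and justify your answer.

YES

P's transition system — 3 states:
  u0 = c.(0 + 0 + 0 + b.0 + (c.0 + d.0)) :: -c-> u1
  u1 = 0 + 0 + 0 + b.0 + (c.0 + d.0) :: -b-> u2, -c-> u2, -d-> u2
  u2 = 0 :: deadlocked
Q's transition system — 3 states:
  v0 = c.(0 + 0 + b.0 + (c.0 + d.0)) :: -c-> v1
  v1 = 0 + 0 + b.0 + (c.0 + d.0) :: -b-> v2, -c-> v2, -d-> v2
  v2 = 0 :: deadlocked
Partition-refinement fixed point:
  B0 = {u0, v0}
  B1 = {u1, v1}
  B2 = {u2, v2}
u0 ∈ B0, v0 ∈ B0 → same block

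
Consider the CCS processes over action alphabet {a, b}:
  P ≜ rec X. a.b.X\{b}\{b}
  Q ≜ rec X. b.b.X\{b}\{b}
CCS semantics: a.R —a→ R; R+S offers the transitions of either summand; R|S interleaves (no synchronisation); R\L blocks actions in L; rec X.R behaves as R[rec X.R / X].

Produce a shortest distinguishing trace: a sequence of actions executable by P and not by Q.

P's transition system — 4 states:
  s0 = rec X. a.b.X\{b}\{b} :: -a-> s1
  s1 = b.(rec X. a.b.X\{b}\{b})\{b}\{b} :: -b-> s2
  s2 = (rec X. a.b.X\{b}\{b})\{b}\{b} :: -a-> s3
  s3 = (b.(rec X. a.b.X\{b}\{b})\{b}\{b})\{b}\{b} :: ·
Q's transition system — 3 states:
  t0 = rec X. b.b.X\{b}\{b} :: -b-> t1
  t1 = b.(rec X. b.b.X\{b}\{b})\{b}\{b} :: -b-> t2
  t2 = (rec X. b.b.X\{b}\{b})\{b}\{b} :: ·
Trace ⟨a⟩ through P, begin at {s0}:
  after a @ step 1: {s1}
  ✓ P
Trace ⟨a⟩ through Q, begin at {t0}:
  after a @ step 1: ∅  — Q cannot continue

a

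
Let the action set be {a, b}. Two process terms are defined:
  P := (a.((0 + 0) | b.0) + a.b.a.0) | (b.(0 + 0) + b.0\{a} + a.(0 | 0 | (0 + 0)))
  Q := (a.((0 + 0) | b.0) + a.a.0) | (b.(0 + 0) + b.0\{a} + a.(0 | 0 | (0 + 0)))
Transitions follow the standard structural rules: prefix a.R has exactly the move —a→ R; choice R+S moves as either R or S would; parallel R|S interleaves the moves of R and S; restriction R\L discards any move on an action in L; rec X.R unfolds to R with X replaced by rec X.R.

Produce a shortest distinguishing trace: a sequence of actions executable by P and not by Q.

aaba

LTS(P): 24 reachable states
  s0 = (a.((0 + 0) | b.0) + a.b.a.0) | (b.(0 + 0) + b.0\{a} + a.(0 | 0 | (0 + 0))) → =a=> s1, =a=> s2, =a=> s3, =b=> s4, =b=> s5
  s1 = (0 + 0) | b.0 | (b.(0 + 0) + b.0\{a} + a.(0 | 0 | (0 + 0))) → =a=> s6, =b=> s7, =b=> s8, =b=> s9
  s2 = (a.((0 + 0) | b.0) + a.b.a.0) | (0 | 0 | (0 + 0)) → =a=> s10, =a=> s6
  s3 = b.a.0 | (b.(0 + 0) + b.0\{a} + a.(0 | 0 | (0 + 0))) → =a=> s10, =b=> s11, =b=> s12, =b=> s13
  s4 = (a.((0 + 0) | b.0) + a.b.a.0) | (0 + 0) → =a=> s12, =a=> s8
  s5 = (a.((0 + 0) | b.0) + a.b.a.0) | 0\{a} → =a=> s13, =a=> s9
  s6 = (0 + 0) | b.0 | (0 | 0 | (0 + 0)) → =b=> s14
  s7 = (0 + 0) | 0 | (b.(0 + 0) + b.0\{a} + a.(0 | 0 | (0 + 0))) → =a=> s14, =b=> s15, =b=> s16
  s8 = (0 + 0) | b.0 | (0 + 0) → =b=> s15
  s9 = (0 + 0) | b.0 | 0\{a} → =b=> s16
  s10 = b.a.0 | (0 | 0 | (0 + 0)) → =b=> s17
  s11 = a.0 | (b.(0 + 0) + b.0\{a} + a.(0 | 0 | (0 + 0))) → =a=> s17, =a=> s18, =b=> s19, =b=> s20
  s12 = b.a.0 | (0 + 0) → =b=> s19
  s13 = b.a.0 | 0\{a} → =b=> s20
  s14 = (0 + 0) | 0 | (0 | 0 | (0 + 0)) → ∅
  s15 = (0 + 0) | 0 | (0 + 0) → ∅
  s16 = (0 + 0) | 0 | 0\{a} → ∅
  s17 = a.0 | (0 | 0 | (0 + 0)) → =a=> s21
  s18 = 0 | (b.(0 + 0) + b.0\{a} + a.(0 | 0 | (0 + 0))) → =a=> s21, =b=> s22, =b=> s23
  s19 = a.0 | (0 + 0) → =a=> s22
  s20 = a.0 | 0\{a} → =a=> s23
  s21 = 0 | (0 | 0 | (0 + 0)) → ∅
  s22 = 0 | (0 + 0) → ∅
  s23 = 0 | 0\{a} → ∅
LTS(Q): 20 reachable states
  t0 = (a.((0 + 0) | b.0) + a.a.0) | (b.(0 + 0) + b.0\{a} + a.(0 | 0 | (0 + 0))) → =a=> t1, =a=> t2, =a=> t3, =b=> t4, =b=> t5
  t1 = (0 + 0) | b.0 | (b.(0 + 0) + b.0\{a} + a.(0 | 0 | (0 + 0))) → =a=> t6, =b=> t7, =b=> t8, =b=> t9
  t2 = (a.((0 + 0) | b.0) + a.a.0) | (0 | 0 | (0 + 0)) → =a=> t10, =a=> t6
  t3 = a.0 | (b.(0 + 0) + b.0\{a} + a.(0 | 0 | (0 + 0))) → =a=> t10, =a=> t11, =b=> t12, =b=> t13
  t4 = (a.((0 + 0) | b.0) + a.a.0) | (0 + 0) → =a=> t12, =a=> t8
  t5 = (a.((0 + 0) | b.0) + a.a.0) | 0\{a} → =a=> t13, =a=> t9
  t6 = (0 + 0) | b.0 | (0 | 0 | (0 + 0)) → =b=> t14
  t7 = (0 + 0) | 0 | (b.(0 + 0) + b.0\{a} + a.(0 | 0 | (0 + 0))) → =a=> t14, =b=> t15, =b=> t16
  t8 = (0 + 0) | b.0 | (0 + 0) → =b=> t15
  t9 = (0 + 0) | b.0 | 0\{a} → =b=> t16
  t10 = a.0 | (0 | 0 | (0 + 0)) → =a=> t17
  t11 = 0 | (b.(0 + 0) + b.0\{a} + a.(0 | 0 | (0 + 0))) → =a=> t17, =b=> t18, =b=> t19
  t12 = a.0 | (0 + 0) → =a=> t18
  t13 = a.0 | 0\{a} → =a=> t19
  t14 = (0 + 0) | 0 | (0 | 0 | (0 + 0)) → ∅
  t15 = (0 + 0) | 0 | (0 + 0) → ∅
  t16 = (0 + 0) | 0 | 0\{a} → ∅
  t17 = 0 | (0 | 0 | (0 + 0)) → ∅
  t18 = 0 | (0 + 0) → ∅
  t19 = 0 | 0\{a} → ∅
Executing aaba from P (initial set {s0}):
  after a @ step 1: {s1, s2, s3}
  after a @ step 2: {s10, s6}
  after b @ step 3: {s14, s17}
  after a @ step 4: {s21}
  P completes σ.
Executing aaba from Q (initial set {t0}):
  after a @ step 1: {t1, t2, t3}
  after a @ step 2: {t10, t11, t6}
  after b @ step 3: {t14, t18, t19}
  after a @ step 4: no successor for Q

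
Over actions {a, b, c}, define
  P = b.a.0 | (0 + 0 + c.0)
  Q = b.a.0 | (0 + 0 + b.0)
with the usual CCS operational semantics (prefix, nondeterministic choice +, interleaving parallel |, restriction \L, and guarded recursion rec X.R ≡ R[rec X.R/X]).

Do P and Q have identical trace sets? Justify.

LTS(P): 6 reachable states
  u0 = b.a.0 | (0 + 0 + c.0) → --b--▸ u1, --c--▸ u2
  u1 = a.0 | (0 + 0 + c.0) → --a--▸ u3, --c--▸ u4
  u2 = b.a.0 | 0 → --b--▸ u4
  u3 = 0 | (0 + 0 + c.0) → --c--▸ u5
  u4 = a.0 | 0 → --a--▸ u5
  u5 = 0 | 0 → ·
LTS(Q): 6 reachable states
  v0 = b.a.0 | (0 + 0 + b.0) → --b--▸ v1, --b--▸ v2
  v1 = a.0 | (0 + 0 + b.0) → --a--▸ v3, --b--▸ v4
  v2 = b.a.0 | 0 → --b--▸ v4
  v3 = 0 | (0 + 0 + b.0) → --b--▸ v5
  v4 = a.0 | 0 → --a--▸ v5
  v5 = 0 | 0 → ·
Run σ = ⟨c⟩ on P: start {u0}
  [1] c ⇒ {u2}
  P completes σ.
Run σ = ⟨c⟩ on Q: start {v0}
  [1] c ⇒ ∅ (Q stuck)

traces(P) ≠ traces(Q) — witness ⟨c⟩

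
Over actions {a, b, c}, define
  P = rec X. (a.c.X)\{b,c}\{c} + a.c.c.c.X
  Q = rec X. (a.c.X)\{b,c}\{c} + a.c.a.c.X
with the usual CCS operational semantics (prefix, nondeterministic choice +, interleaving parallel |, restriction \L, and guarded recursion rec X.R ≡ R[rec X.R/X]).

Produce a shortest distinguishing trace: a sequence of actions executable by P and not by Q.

acc

LTS(P): 5 reachable states
  m0 = rec X. (a.c.X)\{b,c}\{c} + a.c.c.c.X has moves ··a··> m1, ··a··> m2
  m1 = (c.(rec X. (a.c.X)\{b,c}\{c} + a.c.c.c.X))\{b,c}\{c} has moves ·
  m2 = c.c.c.(rec X. (a.c.X)\{b,c}\{c} + a.c.c.c.X) has moves ··c··> m3
  m3 = c.c.(rec X. (a.c.X)\{b,c}\{c} + a.c.c.c.X) has moves ··c··> m4
  m4 = c.(rec X. (a.c.X)\{b,c}\{c} + a.c.c.c.X) has moves ··c··> m0
LTS(Q): 5 reachable states
  n0 = rec X. (a.c.X)\{b,c}\{c} + a.c.a.c.X has moves ··a··> n1, ··a··> n2
  n1 = (c.(rec X. (a.c.X)\{b,c}\{c} + a.c.a.c.X))\{b,c}\{c} has moves ·
  n2 = c.a.c.(rec X. (a.c.X)\{b,c}\{c} + a.c.a.c.X) has moves ··c··> n3
  n3 = a.c.(rec X. (a.c.X)\{b,c}\{c} + a.c.a.c.X) has moves ··a··> n4
  n4 = c.(rec X. (a.c.X)\{b,c}\{c} + a.c.a.c.X) has moves ··c··> n0
Run σ = ⟨acc⟩ on P: start {m0}
  step 1 (a): {m1, m2}
  step 2 (c): {m3}
  step 3 (c): {m4}
  P completes σ.
Run σ = ⟨acc⟩ on Q: start {n0}
  step 1 (a): {n1, n2}
  step 2 (c): {n3}
  step 3 (c): no successor for Q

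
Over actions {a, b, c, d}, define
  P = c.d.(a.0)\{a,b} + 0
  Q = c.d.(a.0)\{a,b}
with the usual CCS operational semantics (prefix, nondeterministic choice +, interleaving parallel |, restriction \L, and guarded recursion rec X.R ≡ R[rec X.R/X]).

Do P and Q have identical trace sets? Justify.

trace-equivalent

P's transition system — 3 states:
  u0 = c.d.(a.0)\{a,b} + 0 ⊢ —c→ u1
  u1 = d.(a.0)\{a,b} ⊢ —d→ u2
  u2 = (a.0)\{a,b} ⊢ (no moves)
Q's transition system — 3 states:
  v0 = c.d.(a.0)\{a,b} ⊢ —c→ v1
  v1 = d.(a.0)\{a,b} ⊢ —d→ v2
  v2 = (a.0)\{a,b} ⊢ (no moves)
Bisimilarity quotient blocks:
  B0 = {u0, v0}
  B1 = {u1, v1}
  B2 = {u2, v2}
u0 ∈ B0, v0 ∈ B0 → same block
Bisimilar ⇒ trace-equivalent.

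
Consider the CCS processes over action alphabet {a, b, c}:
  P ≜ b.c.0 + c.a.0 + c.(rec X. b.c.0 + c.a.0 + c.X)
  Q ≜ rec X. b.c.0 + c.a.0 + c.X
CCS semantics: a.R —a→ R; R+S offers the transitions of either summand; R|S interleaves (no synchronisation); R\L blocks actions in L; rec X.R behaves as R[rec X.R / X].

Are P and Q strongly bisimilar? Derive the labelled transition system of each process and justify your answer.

P's transition system — 5 states:
  u0 = b.c.0 + c.a.0 + c.(rec X. b.c.0 + c.a.0 + c.X) :: =b=> u1, =c=> u2, =c=> u3
  u1 = c.0 :: =c=> u4
  u2 = a.0 :: =a=> u4
  u3 = rec X. b.c.0 + c.a.0 + c.X :: =b=> u1, =c=> u2, =c=> u3
  u4 = 0 :: deadlocked
Q's transition system — 4 states:
  v0 = rec X. b.c.0 + c.a.0 + c.X :: =b=> v1, =c=> v0, =c=> v2
  v1 = c.0 :: =c=> v3
  v2 = a.0 :: =a=> v3
  v3 = 0 :: deadlocked
Coarsest stable partition (strong bisimilarity classes):
  B0 = {u0, u3, v0}
  B1 = {u1, v1}
  B2 = {u4, v3}
  B3 = {u2, v2}
u0 ∈ B0, v0 ∈ B0 → same block

P ~ Q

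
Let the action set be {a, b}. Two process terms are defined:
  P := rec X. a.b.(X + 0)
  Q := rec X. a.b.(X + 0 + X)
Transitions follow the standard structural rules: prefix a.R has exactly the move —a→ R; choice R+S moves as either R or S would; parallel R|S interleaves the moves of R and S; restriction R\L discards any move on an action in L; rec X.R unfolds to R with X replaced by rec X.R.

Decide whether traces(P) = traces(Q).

LTS(P): 3 reachable states
  u0 = rec X. a.b.(X + 0) has moves -a-> u1
  u1 = b.((rec X. a.b.(X + 0)) + 0) has moves -b-> u2
  u2 = (rec X. a.b.(X + 0)) + 0 has moves -a-> u1
LTS(Q): 3 reachable states
  v0 = rec X. a.b.(X + 0 + X) has moves -a-> v1
  v1 = b.((rec X. a.b.(X + 0 + X)) + 0 + (rec X. a.b.(X + 0 + X))) has moves -b-> v2
  v2 = (rec X. a.b.(X + 0 + X)) + 0 + (rec X. a.b.(X + 0 + X)) has moves -a-> v1
Partition-refinement fixed point:
  B0 = {u0, u2, v0, v2}
  B1 = {u1, v1}
u0 ∈ B0, v0 ∈ B0 → same block
Bisimilar ⇒ trace-equivalent.

traces(P) = traces(Q)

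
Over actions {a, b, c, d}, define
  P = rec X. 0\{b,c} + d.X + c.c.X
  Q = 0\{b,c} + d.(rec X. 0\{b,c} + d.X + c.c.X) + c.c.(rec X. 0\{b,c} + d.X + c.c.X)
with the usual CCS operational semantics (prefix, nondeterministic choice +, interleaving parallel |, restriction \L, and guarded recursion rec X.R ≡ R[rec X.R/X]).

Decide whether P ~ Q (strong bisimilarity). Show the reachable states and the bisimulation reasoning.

Reachable graph of P (2 states):
  p0 = rec X. 0\{b,c} + d.X + c.c.X has moves -c-> p1, -d-> p0
  p1 = c.(rec X. 0\{b,c} + d.X + c.c.X) has moves -c-> p0
Reachable graph of Q (3 states):
  q0 = 0\{b,c} + d.(rec X. 0\{b,c} + d.X + c.c.X) + c.c.(rec X. 0\{b,c} + d.X + c.c.X) has moves -c-> q1, -d-> q2
  q1 = c.(rec X. 0\{b,c} + d.X + c.c.X) has moves -c-> q2
  q2 = rec X. 0\{b,c} + d.X + c.c.X has moves -c-> q1, -d-> q2
Bisimilarity quotient blocks:
  B0 = {p0, q0, q2}
  B1 = {p1, q1}
p0 ∈ B0, q0 ∈ B0 → same block

bisimilar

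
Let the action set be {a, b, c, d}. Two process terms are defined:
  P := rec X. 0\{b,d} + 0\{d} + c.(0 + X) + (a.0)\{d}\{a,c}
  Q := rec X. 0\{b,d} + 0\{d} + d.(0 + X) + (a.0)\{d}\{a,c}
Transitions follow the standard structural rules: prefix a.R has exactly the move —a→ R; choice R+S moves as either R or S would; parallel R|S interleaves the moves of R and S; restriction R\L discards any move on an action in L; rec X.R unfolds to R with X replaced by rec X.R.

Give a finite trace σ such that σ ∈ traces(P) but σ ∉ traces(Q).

c

P's transition system — 2 states:
  m0 = rec X. 0\{b,d} + 0\{d} + c.(0 + X) + (a.0)\{d}\{a,c} ⊢ =c=> m1
  m1 = 0 + (rec X. 0\{b,d} + 0\{d} + c.(0 + X) + (a.0)\{d}\{a,c}) ⊢ =c=> m1
Q's transition system — 2 states:
  n0 = rec X. 0\{b,d} + 0\{d} + d.(0 + X) + (a.0)\{d}\{a,c} ⊢ =d=> n1
  n1 = 0 + (rec X. 0\{b,d} + 0\{d} + d.(0 + X) + (a.0)\{d}\{a,c}) ⊢ =d=> n1
Trace ⟨c⟩ through P, begin at {m0}:
  [1] c ⇒ {m1}
  P completes σ.
Trace ⟨c⟩ through Q, begin at {n0}:
  [1] c ⇒ no successor for Q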